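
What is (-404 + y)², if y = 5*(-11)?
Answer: 210681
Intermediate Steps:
y = -55
(-404 + y)² = (-404 - 55)² = (-459)² = 210681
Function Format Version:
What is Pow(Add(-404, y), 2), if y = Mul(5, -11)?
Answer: 210681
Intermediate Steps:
y = -55
Pow(Add(-404, y), 2) = Pow(Add(-404, -55), 2) = Pow(-459, 2) = 210681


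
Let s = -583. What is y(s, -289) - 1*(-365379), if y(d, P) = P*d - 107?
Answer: 533759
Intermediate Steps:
y(d, P) = -107 + P*d
y(s, -289) - 1*(-365379) = (-107 - 289*(-583)) - 1*(-365379) = (-107 + 168487) + 365379 = 168380 + 365379 = 533759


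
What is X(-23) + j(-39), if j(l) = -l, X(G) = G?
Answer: 16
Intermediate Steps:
X(-23) + j(-39) = -23 - 1*(-39) = -23 + 39 = 16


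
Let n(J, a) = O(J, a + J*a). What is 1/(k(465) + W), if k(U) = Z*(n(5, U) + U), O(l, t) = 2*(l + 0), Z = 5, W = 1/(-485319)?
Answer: 485319/1152632624 ≈ 0.00042105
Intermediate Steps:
W = -1/485319 ≈ -2.0605e-6
O(l, t) = 2*l
n(J, a) = 2*J
k(U) = 50 + 5*U (k(U) = 5*(2*5 + U) = 5*(10 + U) = 50 + 5*U)
1/(k(465) + W) = 1/((50 + 5*465) - 1/485319) = 1/((50 + 2325) - 1/485319) = 1/(2375 - 1/485319) = 1/(1152632624/485319) = 485319/1152632624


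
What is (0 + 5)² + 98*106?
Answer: 10413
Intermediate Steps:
(0 + 5)² + 98*106 = 5² + 10388 = 25 + 10388 = 10413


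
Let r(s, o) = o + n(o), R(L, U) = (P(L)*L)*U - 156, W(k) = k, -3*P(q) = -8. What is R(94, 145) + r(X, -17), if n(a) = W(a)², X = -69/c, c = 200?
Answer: 109388/3 ≈ 36463.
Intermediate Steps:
P(q) = 8/3 (P(q) = -⅓*(-8) = 8/3)
X = -69/200 ≈ -0.34500
R(L, U) = -156 + 8*L*U/3 (R(L, U) = (8*L/3)*U - 156 = 8*L*U/3 - 156 = -156 + 8*L*U/3)
n(a) = a²
r(s, o) = o + o²
R(94, 145) + r(X, -17) = (-156 + (8/3)*94*145) - 17*(1 - 17) = (-156 + 109040/3) - 17*(-16) = 108572/3 + 272 = 109388/3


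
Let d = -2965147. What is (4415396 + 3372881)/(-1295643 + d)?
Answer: -7788277/4260790 ≈ -1.8279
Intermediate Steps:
(4415396 + 3372881)/(-1295643 + d) = (4415396 + 3372881)/(-1295643 - 2965147) = 7788277/(-4260790) = 7788277*(-1/4260790) = -7788277/4260790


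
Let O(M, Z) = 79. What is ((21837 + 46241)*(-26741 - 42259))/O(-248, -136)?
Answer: -4697382000/79 ≈ -5.9461e+7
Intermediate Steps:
((21837 + 46241)*(-26741 - 42259))/O(-248, -136) = ((21837 + 46241)*(-26741 - 42259))/79 = (68078*(-69000))*(1/79) = -4697382000*1/79 = -4697382000/79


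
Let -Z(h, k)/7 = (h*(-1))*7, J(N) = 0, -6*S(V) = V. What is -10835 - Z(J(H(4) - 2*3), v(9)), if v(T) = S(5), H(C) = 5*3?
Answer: -10835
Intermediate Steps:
H(C) = 15
S(V) = -V/6
v(T) = -5/6 (v(T) = -1/6*5 = -5/6)
Z(h, k) = 49*h (Z(h, k) = -7*h*(-1)*7 = -7*(-h)*7 = -(-49)*h = 49*h)
-10835 - Z(J(H(4) - 2*3), v(9)) = -10835 - 49*0 = -10835 - 1*0 = -10835 + 0 = -10835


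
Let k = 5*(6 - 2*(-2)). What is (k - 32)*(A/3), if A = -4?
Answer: -24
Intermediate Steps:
k = 50 (k = 5*(6 + 4) = 5*10 = 50)
(k - 32)*(A/3) = (50 - 32)*(-4/3) = 18*(-4*⅓) = 18*(-4/3) = -24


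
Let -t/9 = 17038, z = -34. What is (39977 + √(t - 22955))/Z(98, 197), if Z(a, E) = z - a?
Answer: -39977/132 - I*√1457/12 ≈ -302.86 - 3.1809*I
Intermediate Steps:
Z(a, E) = -34 - a
t = -153342 (t = -9*17038 = -153342)
(39977 + √(t - 22955))/Z(98, 197) = (39977 + √(-153342 - 22955))/(-34 - 1*98) = (39977 + √(-176297))/(-34 - 98) = (39977 + 11*I*√1457)/(-132) = (39977 + 11*I*√1457)*(-1/132) = -39977/132 - I*√1457/12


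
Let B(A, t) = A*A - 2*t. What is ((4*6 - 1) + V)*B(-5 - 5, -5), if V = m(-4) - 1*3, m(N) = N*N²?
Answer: -4840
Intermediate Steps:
m(N) = N³
V = -67 (V = (-4)³ - 1*3 = -64 - 3 = -67)
B(A, t) = A² - 2*t
((4*6 - 1) + V)*B(-5 - 5, -5) = ((4*6 - 1) - 67)*((-5 - 5)² - 2*(-5)) = ((24 - 1) - 67)*((-10)² + 10) = (23 - 67)*(100 + 10) = -44*110 = -4840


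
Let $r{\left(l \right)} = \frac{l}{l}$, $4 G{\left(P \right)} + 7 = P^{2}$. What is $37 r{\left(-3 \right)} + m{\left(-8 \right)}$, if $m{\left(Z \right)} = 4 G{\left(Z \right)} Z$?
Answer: $-419$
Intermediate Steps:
$G{\left(P \right)} = - \frac{7}{4} + \frac{P^{2}}{4}$
$m{\left(Z \right)} = Z \left(-7 + Z^{2}\right)$ ($m{\left(Z \right)} = 4 \left(- \frac{7}{4} + \frac{Z^{2}}{4}\right) Z = \left(-7 + Z^{2}\right) Z = Z \left(-7 + Z^{2}\right)$)
$r{\left(l \right)} = 1$
$37 r{\left(-3 \right)} + m{\left(-8 \right)} = 37 \cdot 1 - 8 \left(-7 + \left(-8\right)^{2}\right) = 37 - 8 \left(-7 + 64\right) = 37 - 456 = -419$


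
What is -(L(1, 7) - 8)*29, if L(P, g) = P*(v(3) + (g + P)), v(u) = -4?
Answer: 116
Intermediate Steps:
L(P, g) = P*(-4 + P + g) (L(P, g) = P*(-4 + (g + P)) = P*(-4 + (P + g)) = P*(-4 + P + g))
-(L(1, 7) - 8)*29 = -(1*(-4 + 1 + 7) - 8)*29 = -(1*4 - 8)*29 = -(4 - 8)*29 = -(-4)*29 = -1*(-116) = 116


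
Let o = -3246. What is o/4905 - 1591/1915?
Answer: -934663/626205 ≈ -1.4926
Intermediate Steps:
o/4905 - 1591/1915 = -3246/4905 - 1591/1915 = -3246*1/4905 - 1591*1/1915 = -1082/1635 - 1591/1915 = -934663/626205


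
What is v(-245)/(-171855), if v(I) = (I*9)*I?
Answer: -12005/3819 ≈ -3.1435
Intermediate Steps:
v(I) = 9*I² (v(I) = (9*I)*I = 9*I²)
v(-245)/(-171855) = (9*(-245)²)/(-171855) = (9*60025)*(-1/171855) = 540225*(-1/171855) = -12005/3819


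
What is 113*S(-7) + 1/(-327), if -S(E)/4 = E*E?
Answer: -7242397/327 ≈ -22148.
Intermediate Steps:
S(E) = -4*E² (S(E) = -4*E*E = -4*E²)
113*S(-7) + 1/(-327) = 113*(-4*(-7)²) + 1/(-327) = 113*(-4*49) - 1/327 = 113*(-196) - 1/327 = -22148 - 1/327 = -7242397/327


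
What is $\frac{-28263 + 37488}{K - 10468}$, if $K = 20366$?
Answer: $\frac{9225}{9898} \approx 0.93201$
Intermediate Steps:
$\frac{-28263 + 37488}{K - 10468} = \frac{-28263 + 37488}{20366 - 10468} = \frac{9225}{9898}$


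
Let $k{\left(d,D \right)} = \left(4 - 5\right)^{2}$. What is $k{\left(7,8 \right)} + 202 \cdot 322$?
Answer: $65045$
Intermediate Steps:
$k{\left(d,D \right)} = 1$ ($k{\left(d,D \right)} = \left(-1\right)^{2} = 1$)
$k{\left(7,8 \right)} + 202 \cdot 322 = 1 + 202 \cdot 322 = 1 + 65044 = 65045$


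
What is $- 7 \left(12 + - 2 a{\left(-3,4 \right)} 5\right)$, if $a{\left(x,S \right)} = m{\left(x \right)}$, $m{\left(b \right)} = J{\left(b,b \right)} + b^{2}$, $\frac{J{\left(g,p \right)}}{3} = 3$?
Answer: $1176$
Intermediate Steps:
$J{\left(g,p \right)} = 9$ ($J{\left(g,p \right)} = 3 \cdot 3 = 9$)
$m{\left(b \right)} = 9 + b^{2}$
$a{\left(x,S \right)} = 9 + x^{2}$
$- 7 \left(12 + - 2 a{\left(-3,4 \right)} 5\right) = - 7 \left(12 + - 2 \left(9 + \left(-3\right)^{2}\right) 5\right) = - 7 \left(12 + - 2 \left(9 + 9\right) 5\right) = - 7 \left(12 + \left(-2\right) 18 \cdot 5\right) = - 7 \left(12 - 180\right) = \left(-7\right) \left(-168\right) = 1176$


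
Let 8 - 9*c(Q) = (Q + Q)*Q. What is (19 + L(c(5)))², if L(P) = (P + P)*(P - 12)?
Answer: 2468041/81 ≈ 30470.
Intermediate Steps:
c(Q) = 8/9 - 2*Q²/9 (c(Q) = 8/9 - (Q + Q)*Q/9 = 8/9 - 2*Q*Q/9 = 8/9 - 2*Q²/9)
L(P) = 2*P*(-12 + P) (L(P) = (2*P)*(-12 + P) = 2*P*(-12 + P))
(19 + L(c(5)))² = (19 + 2*(8/9 - 2/9*5²)*(-12 + (8/9 - 2/9*5²)))² = (19 + 2*(8/9 - 2/9*25)*(-12 + (8/9 - 2/9*25)))² = (19 + 2*(8/9 - 50/9)*(-12 + (8/9 - 50/9)))² = (19 + 2*(-14/3)*(-12 - 14/3))² = (19 + 2*(-14/3)*(-50/3))² = (19 + 1400/9)² = (1571/9)² = 2468041/81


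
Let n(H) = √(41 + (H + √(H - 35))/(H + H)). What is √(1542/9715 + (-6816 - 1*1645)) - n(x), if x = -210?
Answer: -√(37350 - 15*I*√5)/30 + I*√798544564195/9715 ≈ -6.442 + 91.986*I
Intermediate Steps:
n(H) = √(41 + (H + √(-35 + H))/(2*H)) (n(H) = √(41 + (H + √(-35 + H))/((2*H))) = √(41 + (H + √(-35 + H))*(1/(2*H))) = √(41 + (H + √(-35 + H))/(2*H)))
√(1542/9715 + (-6816 - 1*1645)) - n(x) = √(1542/9715 + (-6816 - 1*1645)) - √(166 + 2*√(-35 - 210)/(-210))/2 = √(1542*(1/9715) + (-6816 - 1645)) - √(166 + 2*(-1/210)*√(-245))/2 = √(1542/9715 - 8461) - √(166 + 2*(-1/210)*(7*I*√5))/2 = √(-82197073/9715) - √(166 - I*√5/15)/2 = I*√798544564195/9715 - √(166 - I*√5/15)/2 = -√(166 - I*√5/15)/2 + I*√798544564195/9715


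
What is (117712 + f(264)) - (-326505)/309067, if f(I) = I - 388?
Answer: 36342896901/309067 ≈ 1.1759e+5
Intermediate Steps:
f(I) = -388 + I
(117712 + f(264)) - (-326505)/309067 = (117712 + (-388 + 264)) - (-326505)/309067 = (117712 - 124) - (-326505)/309067 = 117588 - 1*(-326505/309067) = 117588 + 326505/309067 = 36342896901/309067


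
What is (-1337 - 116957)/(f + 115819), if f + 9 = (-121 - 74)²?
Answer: -10754/13985 ≈ -0.76897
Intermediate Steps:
f = 38016 (f = -9 + (-121 - 74)² = -9 + (-195)² = -9 + 38025 = 38016)
(-1337 - 116957)/(f + 115819) = (-1337 - 116957)/(38016 + 115819) = -118294/153835 = -118294*1/153835 = -10754/13985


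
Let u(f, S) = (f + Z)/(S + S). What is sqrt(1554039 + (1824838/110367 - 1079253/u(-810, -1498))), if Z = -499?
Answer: I*sqrt(43357586781156788371)/6879543 ≈ 957.13*I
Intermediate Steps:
u(f, S) = (-499 + f)/(2*S) (u(f, S) = (f - 499)/(S + S) = (-499 + f)/((2*S)) = (-499 + f)*(1/(2*S)) = (-499 + f)/(2*S))
sqrt(1554039 + (1824838/110367 - 1079253/u(-810, -1498))) = sqrt(1554039 + (1824838/110367 - 1079253*(-2996/(-499 - 810)))) = sqrt(1554039 + (1824838*(1/110367) - 1079253/((1/2)*(-1/1498)*(-1309)))) = sqrt(1554039 + (1824838/110367 - 1079253/187/428)) = sqrt(1554039 + (1824838/110367 - 1079253*428/187)) = sqrt(1554039 + (1824838/110367 - 461920284/187)) = sqrt(1554039 - 50980414739522/20638629) = sqrt(-18907180366991/20638629) = I*sqrt(43357586781156788371)/6879543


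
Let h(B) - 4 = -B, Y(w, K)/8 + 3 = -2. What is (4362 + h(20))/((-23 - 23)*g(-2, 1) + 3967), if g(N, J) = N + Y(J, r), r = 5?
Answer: 4346/5899 ≈ 0.73674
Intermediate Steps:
Y(w, K) = -40 (Y(w, K) = -24 + 8*(-2) = -24 - 16 = -40)
h(B) = 4 - B
g(N, J) = -40 + N (g(N, J) = N - 40 = -40 + N)
(4362 + h(20))/((-23 - 23)*g(-2, 1) + 3967) = (4362 + (4 - 1*20))/((-23 - 23)*(-40 - 2) + 3967) = (4362 + (4 - 20))/(-46*(-42) + 3967) = (4362 - 16)/(1932 + 3967) = 4346/5899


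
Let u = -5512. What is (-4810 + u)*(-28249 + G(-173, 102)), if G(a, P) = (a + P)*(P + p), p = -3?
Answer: 364139516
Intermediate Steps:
G(a, P) = (-3 + P)*(P + a) (G(a, P) = (a + P)*(P - 3) = (P + a)*(-3 + P) = (-3 + P)*(P + a))
(-4810 + u)*(-28249 + G(-173, 102)) = (-4810 - 5512)*(-28249 + (102**2 - 3*102 - 3*(-173) + 102*(-173))) = -10322*(-28249 + (10404 - 306 + 519 - 17646)) = -10322*(-28249 - 7029) = -10322*(-35278) = 364139516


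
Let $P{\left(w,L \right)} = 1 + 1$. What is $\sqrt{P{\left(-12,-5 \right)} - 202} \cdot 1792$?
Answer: $17920 i \sqrt{2} \approx 25343.0 i$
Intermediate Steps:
$P{\left(w,L \right)} = 2$
$\sqrt{P{\left(-12,-5 \right)} - 202} \cdot 1792 = \sqrt{2 - 202} \cdot 1792 = \sqrt{-200} \cdot 1792 = 10 i \sqrt{2} \cdot 1792 = 17920 i \sqrt{2}$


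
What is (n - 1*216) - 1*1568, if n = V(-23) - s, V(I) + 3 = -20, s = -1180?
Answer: -627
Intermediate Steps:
V(I) = -23 (V(I) = -3 - 20 = -23)
n = 1157 (n = -23 - 1*(-1180) = -23 + 1180 = 1157)
(n - 1*216) - 1*1568 = (1157 - 1*216) - 1*1568 = (1157 - 216) - 1568 = 941 - 1568 = -627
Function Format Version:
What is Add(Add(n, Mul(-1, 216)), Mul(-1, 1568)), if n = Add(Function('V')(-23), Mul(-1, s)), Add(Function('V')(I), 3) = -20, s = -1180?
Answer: -627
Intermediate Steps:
Function('V')(I) = -23 (Function('V')(I) = Add(-3, -20) = -23)
n = 1157 (n = Add(-23, Mul(-1, -1180)) = Add(-23, 1180) = 1157)
Add(Add(n, Mul(-1, 216)), Mul(-1, 1568)) = Add(Add(1157, Mul(-1, 216)), Mul(-1, 1568)) = Add(Add(1157, -216), -1568) = Add(941, -1568) = -627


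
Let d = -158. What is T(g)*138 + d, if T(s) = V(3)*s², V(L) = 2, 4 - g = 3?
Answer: 118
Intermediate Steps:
g = 1 (g = 4 - 1*3 = 4 - 3 = 1)
T(s) = 2*s²
T(g)*138 + d = (2*1²)*138 - 158 = (2*1)*138 - 158 = 2*138 - 158 = 276 - 158 = 118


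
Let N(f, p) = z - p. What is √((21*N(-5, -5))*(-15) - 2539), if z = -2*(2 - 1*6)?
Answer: I*√6634 ≈ 81.449*I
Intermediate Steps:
z = 8 (z = -2*(2 - 6) = -2*(-4) = 8)
N(f, p) = 8 - p
√((21*N(-5, -5))*(-15) - 2539) = √((21*(8 - 1*(-5)))*(-15) - 2539) = √((21*(8 + 5))*(-15) - 2539) = √((21*13)*(-15) - 2539) = √(273*(-15) - 2539) = √(-4095 - 2539) = √(-6634) = I*√6634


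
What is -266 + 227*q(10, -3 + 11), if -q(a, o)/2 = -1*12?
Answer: 5182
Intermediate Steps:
q(a, o) = 24 (q(a, o) = -(-2)*12 = -2*(-12) = 24)
-266 + 227*q(10, -3 + 11) = -266 + 227*24 = -266 + 5448 = 5182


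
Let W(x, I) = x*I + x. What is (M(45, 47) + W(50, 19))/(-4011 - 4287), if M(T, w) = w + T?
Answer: -182/1383 ≈ -0.13160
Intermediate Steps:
W(x, I) = x + I*x (W(x, I) = I*x + x = x + I*x)
M(T, w) = T + w
(M(45, 47) + W(50, 19))/(-4011 - 4287) = ((45 + 47) + 50*(1 + 19))/(-4011 - 4287) = (92 + 50*20)/(-8298) = (92 + 1000)*(-1/8298) = 1092*(-1/8298) = -182/1383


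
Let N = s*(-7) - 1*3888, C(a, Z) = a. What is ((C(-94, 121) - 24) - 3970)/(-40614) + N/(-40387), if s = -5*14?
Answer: 21650602/117162687 ≈ 0.18479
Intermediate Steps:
s = -70
N = -3398 (N = -70*(-7) - 1*3888 = 490 - 3888 = -3398)
((C(-94, 121) - 24) - 3970)/(-40614) + N/(-40387) = ((-94 - 24) - 3970)/(-40614) - 3398/(-40387) = (-118 - 3970)*(-1/40614) - 3398*(-1/40387) = -4088*(-1/40614) + 3398/40387 = 292/2901 + 3398/40387 = 21650602/117162687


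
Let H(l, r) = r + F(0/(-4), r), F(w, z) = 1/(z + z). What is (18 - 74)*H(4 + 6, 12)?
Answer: -2023/3 ≈ -674.33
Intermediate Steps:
F(w, z) = 1/(2*z)
H(l, r) = r + 1/(2*r)
(18 - 74)*H(4 + 6, 12) = (18 - 74)*(12 + (½)/12) = -56*(12 + (½)*(1/12)) = -56*(12 + 1/24) = -56*289/24 = -2023/3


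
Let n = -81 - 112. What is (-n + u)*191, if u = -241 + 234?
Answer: 35526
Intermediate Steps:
u = -7
n = -193
(-n + u)*191 = (-1*(-193) - 7)*191 = (193 - 7)*191 = 186*191 = 35526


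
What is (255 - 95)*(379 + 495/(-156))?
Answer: 781720/13 ≈ 60132.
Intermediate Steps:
(255 - 95)*(379 + 495/(-156)) = 160*(379 + 495*(-1/156)) = 160*(379 - 165/52) = 160*(19543/52) = 781720/13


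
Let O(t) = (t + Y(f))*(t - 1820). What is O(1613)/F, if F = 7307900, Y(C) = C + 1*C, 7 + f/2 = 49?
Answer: -368667/7307900 ≈ -0.050448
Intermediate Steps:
f = 84 (f = -14 + 2*49 = -14 + 98 = 84)
Y(C) = 2*C (Y(C) = C + C = 2*C)
O(t) = (-1820 + t)*(168 + t) (O(t) = (t + 2*84)*(t - 1820) = (t + 168)*(-1820 + t) = (168 + t)*(-1820 + t) = (-1820 + t)*(168 + t))
O(1613)/F = (-305760 + 1613**2 - 1652*1613)/7307900 = (-305760 + 2601769 - 2664676)*(1/7307900) = -368667*1/7307900 = -368667/7307900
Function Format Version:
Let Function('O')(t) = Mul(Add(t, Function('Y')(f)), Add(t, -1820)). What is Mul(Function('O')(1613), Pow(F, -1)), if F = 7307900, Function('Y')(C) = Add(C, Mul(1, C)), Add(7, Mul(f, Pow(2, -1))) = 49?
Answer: Rational(-368667, 7307900) ≈ -0.050448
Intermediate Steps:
f = 84 (f = Add(-14, Mul(2, 49)) = Add(-14, 98) = 84)
Function('Y')(C) = Mul(2, C) (Function('Y')(C) = Add(C, C) = Mul(2, C))
Function('O')(t) = Mul(Add(-1820, t), Add(168, t)) (Function('O')(t) = Mul(Add(t, Mul(2, 84)), Add(t, -1820)) = Mul(Add(t, 168), Add(-1820, t)) = Mul(Add(168, t), Add(-1820, t)) = Mul(Add(-1820, t), Add(168, t)))
Mul(Function('O')(1613), Pow(F, -1)) = Mul(Add(-305760, Pow(1613, 2), Mul(-1652, 1613)), Pow(7307900, -1)) = Mul(Add(-305760, 2601769, -2664676), Rational(1, 7307900)) = Mul(-368667, Rational(1, 7307900)) = Rational(-368667, 7307900)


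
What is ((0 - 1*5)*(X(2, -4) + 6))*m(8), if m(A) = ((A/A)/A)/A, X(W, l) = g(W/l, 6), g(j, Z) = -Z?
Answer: 0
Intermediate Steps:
X(W, l) = -6 (X(W, l) = -1*6 = -6)
m(A) = A**(-2) (m(A) = (1/A)/A = 1/(A*A) = A**(-2))
((0 - 1*5)*(X(2, -4) + 6))*m(8) = ((0 - 1*5)*(-6 + 6))/8**2 = ((0 - 5)*0)*(1/64) = -5*0*(1/64) = 0*(1/64) = 0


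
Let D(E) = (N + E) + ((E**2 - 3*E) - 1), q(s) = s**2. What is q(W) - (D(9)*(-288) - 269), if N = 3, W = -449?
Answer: 220590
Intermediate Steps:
D(E) = 2 + E**2 - 2*E (D(E) = (3 + E) + ((E**2 - 3*E) - 1) = (3 + E) + (-1 + E**2 - 3*E) = 2 + E**2 - 2*E)
q(W) - (D(9)*(-288) - 269) = (-449)**2 - ((2 + 9**2 - 2*9)*(-288) - 269) = 201601 - ((2 + 81 - 18)*(-288) - 269) = 201601 - (65*(-288) - 269) = 201601 - (-18720 - 269) = 201601 - 1*(-18989) = 201601 + 18989 = 220590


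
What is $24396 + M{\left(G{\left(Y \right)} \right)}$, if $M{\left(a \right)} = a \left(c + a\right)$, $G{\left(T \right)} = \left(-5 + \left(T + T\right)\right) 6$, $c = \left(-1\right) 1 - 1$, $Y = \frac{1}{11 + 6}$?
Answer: $\frac{7315380}{289} \approx 25313.0$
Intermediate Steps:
$Y = \frac{1}{17} \approx 0.058824$
$c = -2$ ($c = -1 - 1 = -2$)
$G{\left(T \right)} = -30 + 12 T$ ($G{\left(T \right)} = \left(-5 + 2 T\right) 6 = -30 + 12 T$)
$M{\left(a \right)} = a \left(-2 + a\right)$
$24396 + M{\left(G{\left(Y \right)} \right)} = 24396 + \left(-30 + 12 \cdot \frac{1}{17}\right) \left(-2 + \left(-30 + 12 \cdot \frac{1}{17}\right)\right) = 24396 + \left(-30 + \frac{12}{17}\right) \left(-2 + \left(-30 + \frac{12}{17}\right)\right) = 24396 - \frac{498 \left(-2 - \frac{498}{17}\right)}{17} = 24396 - - \frac{264936}{289} = 24396 + \frac{264936}{289} = \frac{7315380}{289}$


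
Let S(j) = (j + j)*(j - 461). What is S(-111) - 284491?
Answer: -157507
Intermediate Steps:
S(j) = 2*j*(-461 + j) (S(j) = (2*j)*(-461 + j) = 2*j*(-461 + j))
S(-111) - 284491 = 2*(-111)*(-461 - 111) - 284491 = 2*(-111)*(-572) - 284491 = 126984 - 284491 = -157507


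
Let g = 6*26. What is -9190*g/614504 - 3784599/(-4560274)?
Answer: -526517499183/350288326762 ≈ -1.5031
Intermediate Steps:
g = 156
-9190*g/614504 - 3784599/(-4560274) = -9190*156/614504 - 3784599/(-4560274) = -1433640*1/614504 - 3784599*(-1/4560274) = -179205/76813 + 3784599/4560274 = -526517499183/350288326762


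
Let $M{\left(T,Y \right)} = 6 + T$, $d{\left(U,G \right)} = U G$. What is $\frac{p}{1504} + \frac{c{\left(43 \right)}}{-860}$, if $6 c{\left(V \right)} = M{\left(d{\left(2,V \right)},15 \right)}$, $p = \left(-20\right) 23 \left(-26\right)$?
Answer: $\frac{962113}{121260} \approx 7.9343$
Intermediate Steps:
$d{\left(U,G \right)} = G U$
$p = 11960$ ($p = \left(-460\right) \left(-26\right) = 11960$)
$c{\left(V \right)} = 1 + \frac{V}{3}$ ($c{\left(V \right)} = \frac{6 + V 2}{6} = \frac{6 + 2 V}{6} = 1 + \frac{V}{3}$)
$\frac{p}{1504} + \frac{c{\left(43 \right)}}{-860} = \frac{11960}{1504} + \frac{1 + \frac{1}{3} \cdot 43}{-860} = 11960 \cdot \frac{1}{1504} + \left(1 + \frac{43}{3}\right) \left(- \frac{1}{860}\right) = \frac{1495}{188} + \frac{46}{3} \left(- \frac{1}{860}\right) = \frac{1495}{188} - \frac{23}{1290} = \frac{962113}{121260}$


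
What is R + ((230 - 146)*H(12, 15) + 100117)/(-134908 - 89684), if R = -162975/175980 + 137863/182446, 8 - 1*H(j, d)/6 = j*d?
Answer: -1257845634617/5462834090448 ≈ -0.23026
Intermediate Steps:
H(j, d) = 48 - 6*d*j (H(j, d) = 48 - 6*j*d = 48 - 6*d*j)
R = -16584867/97293476 (R = -162975*1/175980 + 137863*(1/182446) = -10865/11732 + 12533/16586 = -16584867/97293476 ≈ -0.17046)
R + ((230 - 146)*H(12, 15) + 100117)/(-134908 - 89684) = -16584867/97293476 + ((230 - 146)*(48 - 6*15*12) + 100117)/(-134908 - 89684) = -16584867/97293476 + (84*(48 - 1080) + 100117)/(-224592) = -16584867/97293476 + (84*(-1032) + 100117)*(-1/224592) = -16584867/97293476 + (-86688 + 100117)*(-1/224592) = -16584867/97293476 + 13429*(-1/224592) = -16584867/97293476 - 13429/224592 = -1257845634617/5462834090448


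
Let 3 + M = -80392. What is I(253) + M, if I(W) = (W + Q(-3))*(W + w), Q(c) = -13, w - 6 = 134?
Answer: 13925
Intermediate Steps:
w = 140 (w = 6 + 134 = 140)
I(W) = (-13 + W)*(140 + W) (I(W) = (W - 13)*(W + 140) = (-13 + W)*(140 + W))
M = -80395 (M = -3 - 80392 = -80395)
I(253) + M = (-1820 + 253**2 + 127*253) - 80395 = (-1820 + 64009 + 32131) - 80395 = 94320 - 80395 = 13925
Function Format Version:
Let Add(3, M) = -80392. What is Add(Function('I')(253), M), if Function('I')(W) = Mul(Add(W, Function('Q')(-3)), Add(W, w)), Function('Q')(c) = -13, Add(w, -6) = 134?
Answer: 13925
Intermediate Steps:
w = 140 (w = Add(6, 134) = 140)
Function('I')(W) = Mul(Add(-13, W), Add(140, W)) (Function('I')(W) = Mul(Add(W, -13), Add(W, 140)) = Mul(Add(-13, W), Add(140, W)))
M = -80395 (M = Add(-3, -80392) = -80395)
Add(Function('I')(253), M) = Add(Add(-1820, Pow(253, 2), Mul(127, 253)), -80395) = Add(Add(-1820, 64009, 32131), -80395) = Add(94320, -80395) = 13925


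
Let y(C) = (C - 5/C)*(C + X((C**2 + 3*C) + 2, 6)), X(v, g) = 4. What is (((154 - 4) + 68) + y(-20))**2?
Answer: 285156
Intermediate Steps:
y(C) = (4 + C)*(C - 5/C) (y(C) = (C - 5/C)*(C + 4) = (C - 5/C)*(4 + C) = (4 + C)*(C - 5/C))
(((154 - 4) + 68) + y(-20))**2 = (((154 - 4) + 68) + (-5 + (-20)**2 - 20/(-20) + 4*(-20)))**2 = ((150 + 68) + (-5 + 400 - 20*(-1/20) - 80))**2 = (218 + (-5 + 400 + 1 - 80))**2 = (218 + 316)**2 = 534**2 = 285156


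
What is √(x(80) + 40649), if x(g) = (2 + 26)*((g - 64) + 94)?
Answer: √43729 ≈ 209.11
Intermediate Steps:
x(g) = 840 + 28*g (x(g) = 28*((-64 + g) + 94) = 28*(30 + g) = 840 + 28*g)
√(x(80) + 40649) = √((840 + 28*80) + 40649) = √((840 + 2240) + 40649) = √(3080 + 40649) = √43729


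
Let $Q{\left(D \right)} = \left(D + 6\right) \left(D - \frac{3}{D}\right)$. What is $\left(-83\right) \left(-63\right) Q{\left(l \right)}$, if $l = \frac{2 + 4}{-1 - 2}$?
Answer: $-10458$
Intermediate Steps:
$l = -2$ ($l = \frac{6}{-3} = 6 \left(- \frac{1}{3}\right) = -2$)
$Q{\left(D \right)} = \left(6 + D\right) \left(D - \frac{3}{D}\right)$
$\left(-83\right) \left(-63\right) Q{\left(l \right)} = \left(-83\right) \left(-63\right) \left(-3 + \left(-2\right)^{2} - \frac{18}{-2} + 6 \left(-2\right)\right) = 5229 \left(-3 + 4 - -9 - 12\right) = 5229 \left(-3 + 4 + 9 - 12\right) = 5229 \left(-2\right) = -10458$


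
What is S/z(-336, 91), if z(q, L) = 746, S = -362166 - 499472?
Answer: -430819/373 ≈ -1155.0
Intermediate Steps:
S = -861638
S/z(-336, 91) = -861638/746 = -861638*1/746 = -430819/373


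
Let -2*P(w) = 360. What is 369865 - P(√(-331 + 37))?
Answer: 370045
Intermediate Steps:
P(w) = -180 (P(w) = -½*360 = -180)
369865 - P(√(-331 + 37)) = 369865 - 1*(-180) = 369865 + 180 = 370045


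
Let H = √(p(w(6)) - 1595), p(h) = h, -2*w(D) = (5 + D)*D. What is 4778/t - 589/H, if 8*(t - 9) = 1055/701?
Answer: 26795024/51527 + 589*I*√407/814 ≈ 520.02 + 14.598*I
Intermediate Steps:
w(D) = -D*(5 + D)/2 (w(D) = -(5 + D)*D/2 = -D*(5 + D)/2)
H = 2*I*√407 (H = √(-½*6*(5 + 6) - 1595) = √(-½*6*11 - 1595) = √(-33 - 1595) = √(-1628) = 2*I*√407 ≈ 40.349*I)
t = 51527/5608 (t = 9 + (1055/701)/8 = 9 + (1055*(1/701))/8 = 9 + (⅛)*(1055/701) = 9 + 1055/5608 = 51527/5608 ≈ 9.1881)
4778/t - 589/H = 4778/(51527/5608) - 589*(-I*√407/814) = 4778*(5608/51527) - (-589)*I*√407/814 = 26795024/51527 + 589*I*√407/814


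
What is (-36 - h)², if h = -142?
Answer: 11236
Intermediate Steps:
(-36 - h)² = (-36 - 1*(-142))² = (-36 + 142)² = 106² = 11236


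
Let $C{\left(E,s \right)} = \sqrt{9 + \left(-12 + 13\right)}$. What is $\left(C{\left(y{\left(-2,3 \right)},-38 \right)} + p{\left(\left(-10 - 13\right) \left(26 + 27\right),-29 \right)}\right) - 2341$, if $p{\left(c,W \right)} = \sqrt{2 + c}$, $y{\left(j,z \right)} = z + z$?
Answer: $-2341 + \sqrt{10} + i \sqrt{1217} \approx -2337.8 + 34.885 i$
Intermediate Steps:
$y{\left(j,z \right)} = 2 z$
$C{\left(E,s \right)} = \sqrt{10}$ ($C{\left(E,s \right)} = \sqrt{9 + 1} = \sqrt{10}$)
$\left(C{\left(y{\left(-2,3 \right)},-38 \right)} + p{\left(\left(-10 - 13\right) \left(26 + 27\right),-29 \right)}\right) - 2341 = \left(\sqrt{10} + \sqrt{2 + \left(-10 - 13\right) \left(26 + 27\right)}\right) - 2341 = \left(\sqrt{10} + \sqrt{2 - 1219}\right) - 2341 = \left(\sqrt{10} + \sqrt{-1217}\right) - 2341 = \left(\sqrt{10} + i \sqrt{1217}\right) - 2341 = -2341 + \sqrt{10} + i \sqrt{1217}$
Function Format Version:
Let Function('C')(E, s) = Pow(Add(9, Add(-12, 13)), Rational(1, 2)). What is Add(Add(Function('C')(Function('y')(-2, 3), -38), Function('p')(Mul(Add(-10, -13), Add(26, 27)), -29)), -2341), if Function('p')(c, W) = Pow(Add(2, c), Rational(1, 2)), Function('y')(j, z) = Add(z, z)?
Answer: Add(-2341, Pow(10, Rational(1, 2)), Mul(I, Pow(1217, Rational(1, 2)))) ≈ Add(-2337.8, Mul(34.885, I))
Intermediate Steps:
Function('y')(j, z) = Mul(2, z)
Function('C')(E, s) = Pow(10, Rational(1, 2)) (Function('C')(E, s) = Pow(Add(9, 1), Rational(1, 2)) = Pow(10, Rational(1, 2)))
Add(Add(Function('C')(Function('y')(-2, 3), -38), Function('p')(Mul(Add(-10, -13), Add(26, 27)), -29)), -2341) = Add(Add(Pow(10, Rational(1, 2)), Pow(Add(2, Mul(Add(-10, -13), Add(26, 27))), Rational(1, 2))), -2341) = Add(Add(Pow(10, Rational(1, 2)), Pow(Add(2, Mul(-23, 53)), Rational(1, 2))), -2341) = Add(Add(Pow(10, Rational(1, 2)), Pow(Add(2, -1219), Rational(1, 2))), -2341) = Add(Add(Pow(10, Rational(1, 2)), Pow(-1217, Rational(1, 2))), -2341) = Add(Add(Pow(10, Rational(1, 2)), Mul(I, Pow(1217, Rational(1, 2)))), -2341) = Add(-2341, Pow(10, Rational(1, 2)), Mul(I, Pow(1217, Rational(1, 2))))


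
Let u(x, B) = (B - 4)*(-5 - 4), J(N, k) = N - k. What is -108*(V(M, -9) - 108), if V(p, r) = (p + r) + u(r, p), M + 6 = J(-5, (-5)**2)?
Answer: -22356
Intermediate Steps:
M = -36 (M = -6 + (-5 - 1*(-5)**2) = -6 + (-5 - 1*25) = -6 + (-5 - 25) = -6 - 30 = -36)
u(x, B) = 36 - 9*B (u(x, B) = (-4 + B)*(-9) = 36 - 9*B)
V(p, r) = 36 + r - 8*p (V(p, r) = (p + r) + (36 - 9*p) = 36 + r - 8*p)
-108*(V(M, -9) - 108) = -108*((36 - 9 - 8*(-36)) - 108) = -108*((36 - 9 + 288) - 108) = -108*(315 - 108) = -108*207 = -22356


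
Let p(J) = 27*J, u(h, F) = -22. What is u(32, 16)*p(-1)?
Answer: 594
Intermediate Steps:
u(32, 16)*p(-1) = -594*(-1) = -22*(-27) = 594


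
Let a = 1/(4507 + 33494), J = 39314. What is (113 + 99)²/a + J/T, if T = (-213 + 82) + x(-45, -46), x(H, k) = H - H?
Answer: 223737080350/131 ≈ 1.7079e+9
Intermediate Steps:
a = 1/38001 ≈ 2.6315e-5
x(H, k) = 0
T = -131 (T = (-213 + 82) + 0 = -131 + 0 = -131)
(113 + 99)²/a + J/T = (113 + 99)²/(1/38001) + 39314/(-131) = 212²*38001 + 39314*(-1/131) = 44944*38001 - 39314/131 = 1707916944 - 39314/131 = 223737080350/131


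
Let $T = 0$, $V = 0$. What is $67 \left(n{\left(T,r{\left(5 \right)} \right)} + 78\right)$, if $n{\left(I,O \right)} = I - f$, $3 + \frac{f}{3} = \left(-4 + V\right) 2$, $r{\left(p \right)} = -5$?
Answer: $7437$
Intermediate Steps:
$f = -33$ ($f = -9 + 3 \left(-4 + 0\right) 2 = -9 + 3 \left(\left(-4\right) 2\right) = -9 + 3 \left(-8\right) = -9 - 24 = -33$)
$n{\left(I,O \right)} = 33 + I$ ($n{\left(I,O \right)} = I - -33 = I + 33 = 33 + I$)
$67 \left(n{\left(T,r{\left(5 \right)} \right)} + 78\right) = 67 \left(\left(33 + 0\right) + 78\right) = 67 \left(33 + 78\right) = 67 \cdot 111 = 7437$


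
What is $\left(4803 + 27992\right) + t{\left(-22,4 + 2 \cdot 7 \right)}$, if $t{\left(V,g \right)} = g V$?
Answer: $32399$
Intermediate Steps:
$t{\left(V,g \right)} = V g$
$\left(4803 + 27992\right) + t{\left(-22,4 + 2 \cdot 7 \right)} = \left(4803 + 27992\right) - 22 \left(4 + 2 \cdot 7\right) = 32795 - 22 \left(4 + 14\right) = 32795 - 396 = 32399$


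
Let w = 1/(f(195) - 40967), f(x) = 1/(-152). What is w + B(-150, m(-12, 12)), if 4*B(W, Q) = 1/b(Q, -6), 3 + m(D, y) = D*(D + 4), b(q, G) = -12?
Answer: -6234281/298895280 ≈ -0.020858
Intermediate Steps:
m(D, y) = -3 + D*(4 + D) (m(D, y) = -3 + D*(D + 4) = -3 + D*(4 + D))
f(x) = -1/152
w = -152/6226985 (w = 1/(-1/152 - 40967) = 1/(-6226985/152) = -152/6226985 ≈ -2.4410e-5)
B(W, Q) = -1/48 (B(W, Q) = (¼)/(-12) = (¼)*(-1/12) = -1/48)
w + B(-150, m(-12, 12)) = -152/6226985 - 1/48 = -6234281/298895280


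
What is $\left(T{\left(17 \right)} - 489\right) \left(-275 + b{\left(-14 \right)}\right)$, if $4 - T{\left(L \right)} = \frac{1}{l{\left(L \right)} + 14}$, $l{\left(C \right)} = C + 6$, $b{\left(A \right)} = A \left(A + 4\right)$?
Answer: $\frac{2422710}{37} \approx 65479.0$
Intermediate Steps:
$b{\left(A \right)} = A \left(4 + A\right)$
$l{\left(C \right)} = 6 + C$
$T{\left(L \right)} = 4 - \frac{1}{20 + L}$ ($T{\left(L \right)} = 4 - \frac{1}{\left(6 + L\right) + 14} = 4 - \frac{1}{20 + L}$)
$\left(T{\left(17 \right)} - 489\right) \left(-275 + b{\left(-14 \right)}\right) = \left(\frac{79 + 4 \cdot 17}{20 + 17} - 489\right) \left(-275 - 14 \left(4 - 14\right)\right) = \left(\frac{79 + 68}{37} - 489\right) \left(-275 - -140\right) = \left(\frac{1}{37} \cdot 147 - 489\right) \left(-275 + 140\right) = \left(\frac{147}{37} - 489\right) \left(-135\right) = \left(- \frac{17946}{37}\right) \left(-135\right) = \frac{2422710}{37}$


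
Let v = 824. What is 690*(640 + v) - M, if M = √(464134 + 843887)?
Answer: 1010160 - √1308021 ≈ 1.0090e+6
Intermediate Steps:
M = √1308021 ≈ 1143.7
690*(640 + v) - M = 690*(640 + 824) - √1308021 = 690*1464 - √1308021 = 1010160 - √1308021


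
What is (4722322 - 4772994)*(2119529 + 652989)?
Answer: -140489032096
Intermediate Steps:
(4722322 - 4772994)*(2119529 + 652989) = -50672*2772518 = -140489032096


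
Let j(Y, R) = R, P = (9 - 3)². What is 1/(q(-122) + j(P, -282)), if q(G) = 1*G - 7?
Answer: -1/411 ≈ -0.0024331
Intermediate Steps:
P = 36 (P = 6² = 36)
q(G) = -7 + G (q(G) = G - 7 = -7 + G)
1/(q(-122) + j(P, -282)) = 1/((-7 - 122) - 282) = 1/(-129 - 282) = 1/(-411) = -1/411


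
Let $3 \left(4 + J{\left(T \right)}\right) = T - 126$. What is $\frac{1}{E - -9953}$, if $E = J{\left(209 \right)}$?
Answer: $\frac{3}{29930} \approx 0.00010023$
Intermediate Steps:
$J{\left(T \right)} = -46 + \frac{T}{3}$ ($J{\left(T \right)} = -4 + \frac{T - 126}{3} = -4 + \frac{-126 + T}{3} = -4 + \left(-42 + \frac{T}{3}\right) = -46 + \frac{T}{3}$)
$E = \frac{71}{3}$ ($E = -46 + \frac{1}{3} \cdot 209 = -46 + \frac{209}{3} = \frac{71}{3} \approx 23.667$)
$\frac{1}{E - -9953} = \frac{1}{\frac{71}{3} - -9953} = \frac{1}{\frac{71}{3} + \left(10080 - 127\right)} = \frac{1}{\frac{71}{3} + 9953} = \frac{1}{\frac{29930}{3}} = \frac{3}{29930}$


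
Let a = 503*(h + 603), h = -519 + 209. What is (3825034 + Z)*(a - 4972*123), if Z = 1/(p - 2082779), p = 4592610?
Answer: -4456186887331258135/2509831 ≈ -1.7755e+12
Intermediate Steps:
h = -310
a = 147379 (a = 503*(-310 + 603) = 503*293 = 147379)
Z = 1/2509831 (Z = 1/(4592610 - 2082779) = 1/2509831 ≈ 3.9843e-7)
(3825034 + Z)*(a - 4972*123) = (3825034 + 1/2509831)*(147379 - 4972*123) = 9600188909255*(147379 - 611556)/2509831 = (9600188909255/2509831)*(-464177) = -4456186887331258135/2509831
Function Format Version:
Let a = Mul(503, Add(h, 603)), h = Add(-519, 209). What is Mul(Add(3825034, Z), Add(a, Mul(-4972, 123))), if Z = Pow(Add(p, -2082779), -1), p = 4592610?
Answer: Rational(-4456186887331258135, 2509831) ≈ -1.7755e+12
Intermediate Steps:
h = -310
a = 147379 (a = Mul(503, Add(-310, 603)) = Mul(503, 293) = 147379)
Z = Rational(1, 2509831) (Z = Pow(Add(4592610, -2082779), -1) = Pow(2509831, -1) = Rational(1, 2509831) ≈ 3.9843e-7)
Mul(Add(3825034, Z), Add(a, Mul(-4972, 123))) = Mul(Add(3825034, Rational(1, 2509831)), Add(147379, Mul(-4972, 123))) = Mul(Rational(9600188909255, 2509831), Add(147379, -611556)) = Mul(Rational(9600188909255, 2509831), -464177) = Rational(-4456186887331258135, 2509831)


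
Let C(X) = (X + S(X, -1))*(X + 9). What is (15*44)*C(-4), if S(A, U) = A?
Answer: -26400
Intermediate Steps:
C(X) = 2*X*(9 + X) (C(X) = (X + X)*(X + 9) = (2*X)*(9 + X) = 2*X*(9 + X))
(15*44)*C(-4) = (15*44)*(2*(-4)*(9 - 4)) = 660*(2*(-4)*5) = 660*(-40) = -26400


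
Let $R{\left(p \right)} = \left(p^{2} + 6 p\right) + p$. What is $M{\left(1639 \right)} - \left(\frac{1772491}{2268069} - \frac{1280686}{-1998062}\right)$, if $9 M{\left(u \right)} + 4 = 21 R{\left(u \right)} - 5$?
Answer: $\frac{432221822291525419}{68662764883} \approx 6.2948 \cdot 10^{6}$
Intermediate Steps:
$R{\left(p \right)} = p^{2} + 7 p$
$M{\left(u \right)} = -1 + \frac{7 u \left(7 + u\right)}{3}$ ($M{\left(u \right)} = - \frac{4}{9} + \frac{21 u \left(7 + u\right) - 5}{9} = - \frac{4}{9} + \frac{-5 + 21 u \left(7 + u\right)}{9} = - \frac{4}{9} + \left(- \frac{5}{9} + \frac{7 u \left(7 + u\right)}{3}\right) = -1 + \frac{7 u \left(7 + u\right)}{3}$)
$M{\left(1639 \right)} - \left(\frac{1772491}{2268069} - \frac{1280686}{-1998062}\right) = \left(-1 + \frac{7}{3} \cdot 1639 \left(7 + 1639\right)\right) - \left(\frac{1772491}{2268069} - \frac{1280686}{-1998062}\right) = \left(-1 + \frac{7}{3} \cdot 1639 \cdot 1646\right) - \left(1772491 \cdot \frac{1}{2268069} - - \frac{58213}{90821}\right) = \left(-1 + \frac{18884558}{3}\right) - \left(\frac{1772491}{2268069} + \frac{58213}{90821}\right) = \frac{18884555}{3} - \frac{293010505808}{205988294649} = \frac{432221822291525419}{68662764883}$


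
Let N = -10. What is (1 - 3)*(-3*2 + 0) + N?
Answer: 2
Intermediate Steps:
(1 - 3)*(-3*2 + 0) + N = (1 - 3)*(-3*2 + 0) - 10 = -2*(-6 + 0) - 10 = -2*(-6) - 10 = 12 - 10 = 2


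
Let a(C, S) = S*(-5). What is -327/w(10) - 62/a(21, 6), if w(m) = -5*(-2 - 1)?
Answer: -296/15 ≈ -19.733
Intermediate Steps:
w(m) = 15 (w(m) = -5*(-3) = 15)
a(C, S) = -5*S
-327/w(10) - 62/a(21, 6) = -327/15 - 62/((-5*6)) = -327*1/15 - 62/(-30) = -109/5 - 62*(-1/30) = -109/5 + 31/15 = -296/15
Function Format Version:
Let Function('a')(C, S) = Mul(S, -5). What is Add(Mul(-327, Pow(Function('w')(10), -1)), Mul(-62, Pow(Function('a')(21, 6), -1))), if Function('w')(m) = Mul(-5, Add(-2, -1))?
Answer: Rational(-296, 15) ≈ -19.733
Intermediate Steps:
Function('w')(m) = 15 (Function('w')(m) = Mul(-5, -3) = 15)
Function('a')(C, S) = Mul(-5, S)
Add(Mul(-327, Pow(Function('w')(10), -1)), Mul(-62, Pow(Function('a')(21, 6), -1))) = Add(Mul(-327, Pow(15, -1)), Mul(-62, Pow(Mul(-5, 6), -1))) = Add(Mul(-327, Rational(1, 15)), Mul(-62, Pow(-30, -1))) = Add(Rational(-109, 5), Mul(-62, Rational(-1, 30))) = Add(Rational(-109, 5), Rational(31, 15)) = Rational(-296, 15)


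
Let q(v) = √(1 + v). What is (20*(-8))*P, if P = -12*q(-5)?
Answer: 3840*I ≈ 3840.0*I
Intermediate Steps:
P = -24*I (P = -12*√(1 - 5) = -24*I ≈ -24.0*I)
(20*(-8))*P = (20*(-8))*(-24*I) = -(-3840)*I = 3840*I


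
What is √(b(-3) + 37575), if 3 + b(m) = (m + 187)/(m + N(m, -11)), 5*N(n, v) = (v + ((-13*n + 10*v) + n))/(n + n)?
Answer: 6*√1013 ≈ 190.97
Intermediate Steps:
N(n, v) = (-12*n + 11*v)/(10*n) (N(n, v) = ((v + ((-13*n + 10*v) + n))/(n + n))/5 = ((v + (-12*n + 10*v))/((2*n)))/5 = ((-12*n + 11*v)*(1/(2*n)))/5 = ((-12*n + 11*v)/(2*n))/5 = (-12*n + 11*v)/(10*n))
b(m) = -3 + (187 + m)/(m + (-121 - 12*m)/(10*m)) (b(m) = -3 + (m + 187)/(m + (-12*m + 11*(-11))/(10*m)) = -3 + (187 + m)/(m + (-12*m - 121)/(10*m)) = -3 + (187 + m)/(m + (-121 - 12*m)/(10*m)))
√(b(-3) + 37575) = √((363 - 20*(-3)² + 1906*(-3))/(-121 - 12*(-3) + 10*(-3)²) + 37575) = √((363 - 20*9 - 5718)/(-121 + 36 + 10*9) + 37575) = √((363 - 180 - 5718)/(-121 + 36 + 90) + 37575) = √(-5535/5 + 37575) = √((⅕)*(-5535) + 37575) = √(-1107 + 37575) = √36468 = 6*√1013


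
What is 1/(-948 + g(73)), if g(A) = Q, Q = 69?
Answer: -1/879 ≈ -0.0011377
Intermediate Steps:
g(A) = 69
1/(-948 + g(73)) = 1/(-948 + 69) = 1/(-879) = -1/879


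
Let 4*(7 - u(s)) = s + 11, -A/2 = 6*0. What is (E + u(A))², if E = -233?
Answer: 837225/16 ≈ 52327.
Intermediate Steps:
A = 0 (A = -12*0 = -2*0 = 0)
u(s) = 17/4 - s/4 (u(s) = 7 - (s + 11)/4 = 7 - (11 + s)/4 = 7 + (-11/4 - s/4) = 17/4 - s/4)
(E + u(A))² = (-233 + (17/4 - ¼*0))² = (-233 + (17/4 + 0))² = (-233 + 17/4)² = (-915/4)² = 837225/16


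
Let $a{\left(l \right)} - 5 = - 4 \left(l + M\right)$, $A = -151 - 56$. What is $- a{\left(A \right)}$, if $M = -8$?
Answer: $-865$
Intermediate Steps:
$A = -207$ ($A = -151 - 56 = -207$)
$a{\left(l \right)} = 37 - 4 l$ ($a{\left(l \right)} = 5 - 4 \left(l - 8\right) = 5 - 4 \left(-8 + l\right) = 5 - \left(-32 + 4 l\right) = 37 - 4 l$)
$- a{\left(A \right)} = - (37 - -828) = - (37 + 828) = \left(-1\right) 865 = -865$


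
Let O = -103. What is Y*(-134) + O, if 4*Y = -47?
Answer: 2943/2 ≈ 1471.5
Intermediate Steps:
Y = -47/4 (Y = (¼)*(-47) = -47/4 ≈ -11.750)
Y*(-134) + O = -47/4*(-134) - 103 = 3149/2 - 103 = 2943/2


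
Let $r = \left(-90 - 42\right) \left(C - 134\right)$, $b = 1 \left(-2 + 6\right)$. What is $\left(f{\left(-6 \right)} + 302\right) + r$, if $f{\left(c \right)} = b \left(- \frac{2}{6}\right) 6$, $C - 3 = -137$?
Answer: $35670$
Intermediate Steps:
$C = -134$ ($C = 3 - 137 = -134$)
$b = 4$ ($b = 1 \cdot 4 = 4$)
$r = 35376$ ($r = \left(-90 - 42\right) \left(-134 - 134\right) = \left(-132\right) \left(-268\right) = 35376$)
$f{\left(c \right)} = -8$ ($f{\left(c \right)} = 4 \left(- \frac{2}{6}\right) 6 = 4 \left(\left(-2\right) \frac{1}{6}\right) 6 = 4 \left(- \frac{1}{3}\right) 6 = \left(- \frac{4}{3}\right) 6 = -8$)
$\left(f{\left(-6 \right)} + 302\right) + r = \left(-8 + 302\right) + 35376 = 294 + 35376 = 35670$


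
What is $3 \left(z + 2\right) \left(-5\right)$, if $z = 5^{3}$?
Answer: $-1905$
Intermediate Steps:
$z = 125$
$3 \left(z + 2\right) \left(-5\right) = 3 \left(125 + 2\right) \left(-5\right) = 3 \cdot 127 \left(-5\right) = 381 \left(-5\right) = -1905$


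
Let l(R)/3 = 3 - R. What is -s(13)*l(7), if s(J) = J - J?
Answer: 0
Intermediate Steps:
s(J) = 0
l(R) = 9 - 3*R (l(R) = 3*(3 - R) = 9 - 3*R)
-s(13)*l(7) = -0*(9 - 3*7) = -0*(9 - 21) = -0*(-12) = -1*0 = 0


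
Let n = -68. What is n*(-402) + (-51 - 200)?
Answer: 27085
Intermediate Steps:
n*(-402) + (-51 - 200) = -68*(-402) + (-51 - 200) = 27336 - 251 = 27085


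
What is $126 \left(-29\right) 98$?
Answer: $-358092$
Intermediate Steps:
$126 \left(-29\right) 98 = \left(-3654\right) 98 = -358092$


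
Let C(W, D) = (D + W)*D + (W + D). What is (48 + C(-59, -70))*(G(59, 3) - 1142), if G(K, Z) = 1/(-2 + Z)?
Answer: -10210809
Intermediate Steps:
C(W, D) = D + W + D*(D + W) (C(W, D) = D*(D + W) + (D + W) = D + W + D*(D + W))
(48 + C(-59, -70))*(G(59, 3) - 1142) = (48 + (-70 - 59 + (-70)**2 - 70*(-59)))*(1/(-2 + 3) - 1142) = (48 + (-70 - 59 + 4900 + 4130))*(1/1 - 1142) = (48 + 8901)*(1 - 1142) = 8949*(-1141) = -10210809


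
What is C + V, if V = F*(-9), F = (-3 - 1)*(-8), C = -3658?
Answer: -3946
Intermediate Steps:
F = 32 (F = -4*(-8) = 32)
V = -288 (V = 32*(-9) = -288)
C + V = -3658 - 288 = -3946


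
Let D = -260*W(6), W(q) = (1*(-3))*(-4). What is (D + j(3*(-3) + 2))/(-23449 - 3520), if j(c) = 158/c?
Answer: 21998/188783 ≈ 0.11653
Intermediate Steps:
W(q) = 12 (W(q) = -3*(-4) = 12)
D = -3120 (D = -260*12 = -3120)
(D + j(3*(-3) + 2))/(-23449 - 3520) = (-3120 + 158/(3*(-3) + 2))/(-23449 - 3520) = (-3120 + 158/(-9 + 2))/(-26969) = (-3120 + 158/(-7))*(-1/26969) = (-3120 + 158*(-⅐))*(-1/26969) = (-3120 - 158/7)*(-1/26969) = -21998/7*(-1/26969) = 21998/188783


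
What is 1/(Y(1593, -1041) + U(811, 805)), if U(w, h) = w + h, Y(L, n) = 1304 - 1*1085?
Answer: 1/1835 ≈ 0.00054496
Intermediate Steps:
Y(L, n) = 219 (Y(L, n) = 1304 - 1085 = 219)
U(w, h) = h + w
1/(Y(1593, -1041) + U(811, 805)) = 1/(219 + (805 + 811)) = 1/(219 + 1616) = 1/1835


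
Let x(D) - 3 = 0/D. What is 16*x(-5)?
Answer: 48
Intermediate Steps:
x(D) = 3 (x(D) = 3 + 0/D = 3 + 0 = 3)
16*x(-5) = 16*3 = 48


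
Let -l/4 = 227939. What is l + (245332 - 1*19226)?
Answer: -685650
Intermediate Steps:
l = -911756 (l = -4*227939 = -911756)
l + (245332 - 1*19226) = -911756 + (245332 - 1*19226) = -911756 + (245332 - 19226) = -911756 + 226106 = -685650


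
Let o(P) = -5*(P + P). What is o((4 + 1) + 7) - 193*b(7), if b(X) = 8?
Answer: -1664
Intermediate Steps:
o(P) = -10*P
o((4 + 1) + 7) - 193*b(7) = -10*((4 + 1) + 7) - 193*8 = -10*(5 + 7) - 1544 = -10*12 - 1544 = -120 - 1544 = -1664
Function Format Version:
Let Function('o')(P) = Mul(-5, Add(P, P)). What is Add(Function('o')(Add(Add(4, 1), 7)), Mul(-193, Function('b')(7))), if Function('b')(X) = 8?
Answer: -1664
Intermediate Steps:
Function('o')(P) = Mul(-10, P) (Function('o')(P) = Mul(-5, Mul(2, P)) = Mul(-10, P))
Add(Function('o')(Add(Add(4, 1), 7)), Mul(-193, Function('b')(7))) = Add(Mul(-10, Add(Add(4, 1), 7)), Mul(-193, 8)) = Add(Mul(-10, Add(5, 7)), -1544) = Add(Mul(-10, 12), -1544) = Add(-120, -1544) = -1664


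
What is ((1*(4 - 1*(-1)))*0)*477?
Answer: 0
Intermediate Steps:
((1*(4 - 1*(-1)))*0)*477 = ((1*(4 + 1))*0)*477 = ((1*5)*0)*477 = (5*0)*477 = 0*477 = 0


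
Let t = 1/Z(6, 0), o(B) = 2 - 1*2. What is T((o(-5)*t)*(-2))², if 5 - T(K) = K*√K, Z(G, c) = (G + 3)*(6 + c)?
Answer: 25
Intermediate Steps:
o(B) = 0 (o(B) = 2 - 2 = 0)
Z(G, c) = (3 + G)*(6 + c)
t = 1/54 (t = 1/(18 + 3*0 + 6*6 + 6*0) = 1/(18 + 0 + 36 + 0) = 1/54 ≈ 0.018519)
T(K) = 5 - K^(3/2) (T(K) = 5 - K*√K = 5 - K^(3/2))
T((o(-5)*t)*(-2))² = (5 - ((0*(1/54))*(-2))^(3/2))² = (5 - (0*(-2))^(3/2))² = (5 - 0^(3/2))² = (5 - 1*0)² = (5 + 0)² = 5² = 25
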